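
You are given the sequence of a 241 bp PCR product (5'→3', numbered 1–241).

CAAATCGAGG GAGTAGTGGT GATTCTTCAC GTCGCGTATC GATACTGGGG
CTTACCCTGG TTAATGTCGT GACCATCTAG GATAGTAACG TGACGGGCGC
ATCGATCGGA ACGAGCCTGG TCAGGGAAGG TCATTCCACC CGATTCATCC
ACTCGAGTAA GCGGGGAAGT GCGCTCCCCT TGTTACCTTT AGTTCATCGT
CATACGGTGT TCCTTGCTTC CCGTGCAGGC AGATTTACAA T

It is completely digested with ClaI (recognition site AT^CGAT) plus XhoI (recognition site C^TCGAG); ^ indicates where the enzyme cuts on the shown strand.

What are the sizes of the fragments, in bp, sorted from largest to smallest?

89, 63, 50, 39 bp

ClaI sites (ATCGAT) start at positions 38, 101.
ClaI cuts after base 2 of each site, so after positions 39, 102.
The XhoI site (CTCGAG) starts at position 152.
XhoI cuts after the first base of each site, so after position 152.
Combined cut positions: 39, 102, 152.
Linear molecule, 3 cuts → 4 fragments:
  1–39 → 39 bp
  40–102 → 63 bp
  103–152 → 50 bp
  153–241 → 89 bp
Sorted largest to smallest: 89, 63, 50, 39 bp.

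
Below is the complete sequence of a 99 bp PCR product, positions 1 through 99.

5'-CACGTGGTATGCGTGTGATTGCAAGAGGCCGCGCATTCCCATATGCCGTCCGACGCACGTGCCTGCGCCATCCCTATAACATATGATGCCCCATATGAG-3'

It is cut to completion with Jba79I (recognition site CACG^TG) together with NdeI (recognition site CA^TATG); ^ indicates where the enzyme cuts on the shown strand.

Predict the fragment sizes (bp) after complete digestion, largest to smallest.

37, 22, 18, 12, 6, 4 bp

Jba79I sites (CACGTG) start at positions 1, 56.
Jba79I cuts after base 4 of each site, so after positions 4, 59.
NdeI sites (CATATG) start at positions 40, 80, 92.
NdeI cuts after base 2 of each site, so after positions 41, 81, 93.
Combined cut positions: 4, 41, 59, 81, 93.
Linear molecule, 5 cuts → 6 fragments:
  1–4 → 4 bp
  5–41 → 37 bp
  42–59 → 18 bp
  60–81 → 22 bp
  82–93 → 12 bp
  94–99 → 6 bp
Sorted largest to smallest: 37, 22, 18, 12, 6, 4 bp.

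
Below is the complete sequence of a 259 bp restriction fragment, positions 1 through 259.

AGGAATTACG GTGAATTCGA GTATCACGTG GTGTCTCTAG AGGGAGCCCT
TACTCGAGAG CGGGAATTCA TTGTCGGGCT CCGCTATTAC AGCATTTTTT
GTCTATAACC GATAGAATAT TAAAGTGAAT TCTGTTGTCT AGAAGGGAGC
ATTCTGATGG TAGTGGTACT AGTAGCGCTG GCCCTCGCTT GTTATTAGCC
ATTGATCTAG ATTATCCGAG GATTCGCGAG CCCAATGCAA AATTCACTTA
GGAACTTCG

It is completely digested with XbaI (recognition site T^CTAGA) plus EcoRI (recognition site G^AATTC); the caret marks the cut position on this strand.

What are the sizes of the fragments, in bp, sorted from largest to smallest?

68, 63, 53, 28, 23, 13, 11 bp

XbaI sites (TCTAGA) start at positions 36, 138, 206.
XbaI cuts after the first base of each site, so after positions 36, 138, 206.
EcoRI sites (GAATTC) start at positions 13, 64, 127.
EcoRI cuts after the first base of each site, so after positions 13, 64, 127.
Combined cut positions: 13, 36, 64, 127, 138, 206.
Linear molecule, 6 cuts → 7 fragments:
  1–13 → 13 bp
  14–36 → 23 bp
  37–64 → 28 bp
  65–127 → 63 bp
  128–138 → 11 bp
  139–206 → 68 bp
  207–259 → 53 bp
Sorted largest to smallest: 68, 63, 53, 28, 23, 13, 11 bp.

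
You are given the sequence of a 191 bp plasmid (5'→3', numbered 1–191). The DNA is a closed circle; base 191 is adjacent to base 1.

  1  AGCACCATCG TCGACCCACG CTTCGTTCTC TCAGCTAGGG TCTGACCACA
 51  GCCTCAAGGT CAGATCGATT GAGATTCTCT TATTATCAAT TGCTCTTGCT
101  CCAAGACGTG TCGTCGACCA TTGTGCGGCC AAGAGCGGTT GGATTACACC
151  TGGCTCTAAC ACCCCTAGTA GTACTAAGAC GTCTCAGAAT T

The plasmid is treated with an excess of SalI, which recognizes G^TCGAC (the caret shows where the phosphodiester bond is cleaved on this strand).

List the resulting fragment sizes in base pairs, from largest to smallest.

103, 88 bp

SalI sites (GTCGAC) start at positions 10, 113.
SalI cuts after the first base of each site, so after positions 10, 113.
Circular molecule, 2 cuts → 2 fragments:
  11–113 → 103 bp
  114–191 then 1–10 → 78 + 10 = 88 bp
Sorted largest to smallest: 103, 88 bp.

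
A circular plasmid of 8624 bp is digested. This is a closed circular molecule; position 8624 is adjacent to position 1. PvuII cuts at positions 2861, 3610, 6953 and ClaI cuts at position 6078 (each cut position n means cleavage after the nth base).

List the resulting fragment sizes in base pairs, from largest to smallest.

Combined cut positions (sorted): 2861, 3610, 6078, 6953.
Circular molecule, 4 cuts → 4 fragments:
  3610 − 2861 = 749 bp
  6078 − 3610 = 2468 bp
  6953 − 6078 = 875 bp
  wrap: 8624 − 6953 + 2861 = 4532 bp
Sorted largest to smallest: 4532, 2468, 875, 749 bp.

4532, 2468, 875, 749 bp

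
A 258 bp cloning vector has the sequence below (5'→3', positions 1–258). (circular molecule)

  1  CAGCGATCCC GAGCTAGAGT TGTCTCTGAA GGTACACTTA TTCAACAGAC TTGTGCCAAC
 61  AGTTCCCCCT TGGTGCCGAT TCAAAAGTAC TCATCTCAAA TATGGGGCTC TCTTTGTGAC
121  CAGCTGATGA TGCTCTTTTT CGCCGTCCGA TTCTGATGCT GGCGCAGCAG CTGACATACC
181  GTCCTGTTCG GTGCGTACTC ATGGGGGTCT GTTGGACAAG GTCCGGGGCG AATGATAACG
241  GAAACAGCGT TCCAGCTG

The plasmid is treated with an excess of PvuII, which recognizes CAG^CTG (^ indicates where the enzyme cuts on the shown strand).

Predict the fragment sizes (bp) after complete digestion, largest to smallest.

PvuII sites (CAGCTG) start at positions 121, 168, 253.
PvuII cuts after base 3 of each site, so after positions 123, 170, 255.
Circular molecule, 3 cuts → 3 fragments:
  124–170 → 47 bp
  171–255 → 85 bp
  256–258 then 1–123 → 3 + 123 = 126 bp
Sorted largest to smallest: 126, 85, 47 bp.

126, 85, 47 bp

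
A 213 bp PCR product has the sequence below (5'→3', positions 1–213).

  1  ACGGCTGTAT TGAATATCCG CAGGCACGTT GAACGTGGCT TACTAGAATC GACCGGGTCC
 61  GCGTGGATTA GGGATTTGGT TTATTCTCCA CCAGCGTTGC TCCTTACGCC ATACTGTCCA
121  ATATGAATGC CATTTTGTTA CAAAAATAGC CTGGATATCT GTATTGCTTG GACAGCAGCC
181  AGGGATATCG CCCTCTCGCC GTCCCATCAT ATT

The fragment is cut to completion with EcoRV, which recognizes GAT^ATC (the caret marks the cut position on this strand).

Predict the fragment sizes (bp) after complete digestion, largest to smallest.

EcoRV sites (GATATC) start at positions 154, 184.
EcoRV cuts after base 3 of each site, so after positions 156, 186.
Linear molecule, 2 cuts → 3 fragments:
  1–156 → 156 bp
  157–186 → 30 bp
  187–213 → 27 bp
Sorted largest to smallest: 156, 30, 27 bp.

156, 30, 27 bp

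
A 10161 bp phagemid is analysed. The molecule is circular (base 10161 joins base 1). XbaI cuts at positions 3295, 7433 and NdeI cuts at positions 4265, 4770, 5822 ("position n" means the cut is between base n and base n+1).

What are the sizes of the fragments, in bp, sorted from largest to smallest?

6023, 1611, 1052, 970, 505 bp

Combined cut positions (sorted): 3295, 4265, 4770, 5822, 7433.
Circular molecule, 5 cuts → 5 fragments:
  4265 − 3295 = 970 bp
  4770 − 4265 = 505 bp
  5822 − 4770 = 1052 bp
  7433 − 5822 = 1611 bp
  wrap: 10161 − 7433 + 3295 = 6023 bp
Sorted largest to smallest: 6023, 1611, 1052, 970, 505 bp.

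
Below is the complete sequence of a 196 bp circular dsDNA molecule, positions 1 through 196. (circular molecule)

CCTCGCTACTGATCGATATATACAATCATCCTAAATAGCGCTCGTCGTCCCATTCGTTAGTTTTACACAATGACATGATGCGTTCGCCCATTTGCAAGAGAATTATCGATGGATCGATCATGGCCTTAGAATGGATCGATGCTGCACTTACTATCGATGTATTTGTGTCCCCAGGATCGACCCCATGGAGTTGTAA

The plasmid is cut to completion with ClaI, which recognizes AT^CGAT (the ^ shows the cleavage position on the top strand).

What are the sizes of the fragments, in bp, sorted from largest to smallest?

ClaI sites (ATCGAT) start at positions 12, 105, 113, 135, 153.
ClaI cuts after base 2 of each site, so after positions 13, 106, 114, 136, 154.
Circular molecule, 5 cuts → 5 fragments:
  14–106 → 93 bp
  107–114 → 8 bp
  115–136 → 22 bp
  137–154 → 18 bp
  155–196 then 1–13 → 42 + 13 = 55 bp
Sorted largest to smallest: 93, 55, 22, 18, 8 bp.

93, 55, 22, 18, 8 bp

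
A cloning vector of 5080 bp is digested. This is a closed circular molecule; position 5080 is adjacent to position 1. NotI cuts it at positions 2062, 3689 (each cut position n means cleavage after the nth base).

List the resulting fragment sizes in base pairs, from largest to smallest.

Circular molecule, 2 cuts → 2 fragments:
  3689 − 2062 = 1627 bp
  wrap: 5080 − 3689 + 2062 = 3453 bp
Sorted largest to smallest: 3453, 1627 bp.

3453, 1627 bp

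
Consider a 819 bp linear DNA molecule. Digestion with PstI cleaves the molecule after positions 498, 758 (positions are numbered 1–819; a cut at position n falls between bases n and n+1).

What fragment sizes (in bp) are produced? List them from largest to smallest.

498, 260, 61 bp

Linear molecule, 2 cuts → 3 fragments:
  498 − 0 = 498 bp
  758 − 498 = 260 bp
  819 − 758 = 61 bp
Sorted largest to smallest: 498, 260, 61 bp.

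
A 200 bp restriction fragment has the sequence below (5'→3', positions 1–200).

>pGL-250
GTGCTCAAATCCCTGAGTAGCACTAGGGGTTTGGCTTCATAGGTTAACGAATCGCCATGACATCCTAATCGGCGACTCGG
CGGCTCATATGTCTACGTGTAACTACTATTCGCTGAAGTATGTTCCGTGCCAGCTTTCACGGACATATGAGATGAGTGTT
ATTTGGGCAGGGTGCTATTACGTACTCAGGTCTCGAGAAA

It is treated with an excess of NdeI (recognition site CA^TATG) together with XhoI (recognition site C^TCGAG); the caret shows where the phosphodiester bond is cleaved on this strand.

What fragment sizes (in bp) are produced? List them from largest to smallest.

87, 58, 47, 8 bp

NdeI sites (CATATG) start at positions 86, 144.
NdeI cuts after base 2 of each site, so after positions 87, 145.
The XhoI site (CTCGAG) starts at position 192.
XhoI cuts after the first base of each site, so after position 192.
Combined cut positions: 87, 145, 192.
Linear molecule, 3 cuts → 4 fragments:
  1–87 → 87 bp
  88–145 → 58 bp
  146–192 → 47 bp
  193–200 → 8 bp
Sorted largest to smallest: 87, 58, 47, 8 bp.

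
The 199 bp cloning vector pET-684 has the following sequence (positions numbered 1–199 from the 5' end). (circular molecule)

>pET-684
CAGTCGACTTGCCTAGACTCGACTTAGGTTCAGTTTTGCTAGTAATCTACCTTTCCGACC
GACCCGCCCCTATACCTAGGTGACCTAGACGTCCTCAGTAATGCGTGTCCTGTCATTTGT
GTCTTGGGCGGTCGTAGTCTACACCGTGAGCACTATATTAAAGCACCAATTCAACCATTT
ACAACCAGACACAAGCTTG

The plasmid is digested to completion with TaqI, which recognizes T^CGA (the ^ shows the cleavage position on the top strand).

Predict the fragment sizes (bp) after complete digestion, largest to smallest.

184, 15 bp

TaqI sites (TCGA) start at positions 4, 19.
TaqI cuts after the first base of each site, so after positions 4, 19.
Circular molecule, 2 cuts → 2 fragments:
  5–19 → 15 bp
  20–199 then 1–4 → 180 + 4 = 184 bp
Sorted largest to smallest: 184, 15 bp.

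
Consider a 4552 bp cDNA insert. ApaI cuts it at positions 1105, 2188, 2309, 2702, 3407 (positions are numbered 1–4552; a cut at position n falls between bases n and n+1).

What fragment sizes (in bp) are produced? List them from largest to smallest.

1145, 1105, 1083, 705, 393, 121 bp

Linear molecule, 5 cuts → 6 fragments:
  1105 − 0 = 1105 bp
  2188 − 1105 = 1083 bp
  2309 − 2188 = 121 bp
  2702 − 2309 = 393 bp
  3407 − 2702 = 705 bp
  4552 − 3407 = 1145 bp
Sorted largest to smallest: 1145, 1105, 1083, 705, 393, 121 bp.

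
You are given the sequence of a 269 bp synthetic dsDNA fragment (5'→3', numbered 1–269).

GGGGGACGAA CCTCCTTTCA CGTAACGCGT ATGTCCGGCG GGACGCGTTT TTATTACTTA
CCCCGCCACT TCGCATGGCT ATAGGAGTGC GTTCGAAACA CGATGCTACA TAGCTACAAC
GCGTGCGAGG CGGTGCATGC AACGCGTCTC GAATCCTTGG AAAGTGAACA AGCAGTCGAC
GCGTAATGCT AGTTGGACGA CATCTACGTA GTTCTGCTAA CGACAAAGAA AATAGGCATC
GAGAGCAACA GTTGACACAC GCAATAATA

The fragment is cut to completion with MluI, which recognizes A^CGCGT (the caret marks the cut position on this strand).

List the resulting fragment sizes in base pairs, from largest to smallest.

MluI sites (ACGCGT) start at positions 25, 43, 119, 142, 179.
MluI cuts after the first base of each site, so after positions 25, 43, 119, 142, 179.
Linear molecule, 5 cuts → 6 fragments:
  1–25 → 25 bp
  26–43 → 18 bp
  44–119 → 76 bp
  120–142 → 23 bp
  143–179 → 37 bp
  180–269 → 90 bp
Sorted largest to smallest: 90, 76, 37, 25, 23, 18 bp.

90, 76, 37, 25, 23, 18 bp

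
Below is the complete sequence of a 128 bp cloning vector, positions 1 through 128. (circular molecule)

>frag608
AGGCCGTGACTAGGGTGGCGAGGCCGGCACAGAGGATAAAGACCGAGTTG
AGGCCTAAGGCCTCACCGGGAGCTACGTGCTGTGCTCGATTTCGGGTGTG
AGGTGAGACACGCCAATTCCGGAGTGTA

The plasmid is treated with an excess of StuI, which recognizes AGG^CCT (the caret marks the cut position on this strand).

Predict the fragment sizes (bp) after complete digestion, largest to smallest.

121, 7 bp

StuI sites (AGGCCT) start at positions 51, 58.
StuI cuts after base 3 of each site, so after positions 53, 60.
Circular molecule, 2 cuts → 2 fragments:
  54–60 → 7 bp
  61–128 then 1–53 → 68 + 53 = 121 bp
Sorted largest to smallest: 121, 7 bp.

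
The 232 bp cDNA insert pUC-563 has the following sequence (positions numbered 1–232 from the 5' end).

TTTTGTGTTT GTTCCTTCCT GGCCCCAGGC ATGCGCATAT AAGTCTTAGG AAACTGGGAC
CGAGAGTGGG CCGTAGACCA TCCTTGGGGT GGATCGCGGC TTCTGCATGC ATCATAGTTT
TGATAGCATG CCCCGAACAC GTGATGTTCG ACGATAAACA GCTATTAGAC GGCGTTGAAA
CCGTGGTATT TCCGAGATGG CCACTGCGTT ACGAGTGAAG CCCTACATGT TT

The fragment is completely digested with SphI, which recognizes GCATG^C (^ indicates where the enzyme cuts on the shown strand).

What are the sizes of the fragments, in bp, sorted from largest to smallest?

102, 76, 33, 21 bp

SphI sites (GCATGC) start at positions 29, 105, 126.
SphI cuts after base 5 of each site (before the last base), so after positions 33, 109, 130.
Linear molecule, 3 cuts → 4 fragments:
  1–33 → 33 bp
  34–109 → 76 bp
  110–130 → 21 bp
  131–232 → 102 bp
Sorted largest to smallest: 102, 76, 33, 21 bp.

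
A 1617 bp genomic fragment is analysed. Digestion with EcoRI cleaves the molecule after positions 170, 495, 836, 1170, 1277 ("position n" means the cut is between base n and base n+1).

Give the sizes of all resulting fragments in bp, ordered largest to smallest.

341, 340, 334, 325, 170, 107 bp

Linear molecule, 5 cuts → 6 fragments:
  170 − 0 = 170 bp
  495 − 170 = 325 bp
  836 − 495 = 341 bp
  1170 − 836 = 334 bp
  1277 − 1170 = 107 bp
  1617 − 1277 = 340 bp
Sorted largest to smallest: 341, 340, 334, 325, 170, 107 bp.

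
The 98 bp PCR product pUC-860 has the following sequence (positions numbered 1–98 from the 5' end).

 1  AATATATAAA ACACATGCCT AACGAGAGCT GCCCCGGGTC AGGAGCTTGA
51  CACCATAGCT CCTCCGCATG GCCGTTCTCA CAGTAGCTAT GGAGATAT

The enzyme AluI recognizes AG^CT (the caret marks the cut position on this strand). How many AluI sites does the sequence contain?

AGCT occurs starting at positions 27, 44, 57, 85.
AluI cuts at 4 sites.

4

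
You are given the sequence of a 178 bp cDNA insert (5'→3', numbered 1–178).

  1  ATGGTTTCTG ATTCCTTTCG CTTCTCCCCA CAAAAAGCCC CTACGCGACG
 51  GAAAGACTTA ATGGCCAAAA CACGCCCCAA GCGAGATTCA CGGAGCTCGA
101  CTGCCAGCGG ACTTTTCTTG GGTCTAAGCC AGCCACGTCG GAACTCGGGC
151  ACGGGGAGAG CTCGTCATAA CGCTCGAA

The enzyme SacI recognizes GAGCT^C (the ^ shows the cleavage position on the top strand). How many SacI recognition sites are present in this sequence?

2

GAGCTC occurs starting at positions 93, 158.
SacI cuts at 2 sites.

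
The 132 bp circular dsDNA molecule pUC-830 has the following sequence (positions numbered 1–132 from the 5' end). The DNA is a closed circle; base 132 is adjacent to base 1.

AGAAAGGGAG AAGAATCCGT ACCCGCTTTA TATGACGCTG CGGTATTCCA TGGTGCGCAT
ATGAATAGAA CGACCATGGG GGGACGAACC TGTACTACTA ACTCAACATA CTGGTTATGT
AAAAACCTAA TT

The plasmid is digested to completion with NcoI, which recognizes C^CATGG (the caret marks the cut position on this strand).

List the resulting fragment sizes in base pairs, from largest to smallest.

NcoI sites (CCATGG) start at positions 48, 74.
NcoI cuts after the first base of each site, so after positions 48, 74.
Circular molecule, 2 cuts → 2 fragments:
  49–74 → 26 bp
  75–132 then 1–48 → 58 + 48 = 106 bp
Sorted largest to smallest: 106, 26 bp.

106, 26 bp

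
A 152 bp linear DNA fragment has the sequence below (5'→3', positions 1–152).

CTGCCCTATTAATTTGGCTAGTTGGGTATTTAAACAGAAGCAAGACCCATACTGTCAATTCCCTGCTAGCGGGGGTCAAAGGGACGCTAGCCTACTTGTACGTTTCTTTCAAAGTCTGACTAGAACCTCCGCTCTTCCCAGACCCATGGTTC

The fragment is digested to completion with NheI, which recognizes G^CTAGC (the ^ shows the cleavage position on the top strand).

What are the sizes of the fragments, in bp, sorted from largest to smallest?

NheI sites (GCTAGC) start at positions 65, 86.
NheI cuts after the first base of each site, so after positions 65, 86.
Linear molecule, 2 cuts → 3 fragments:
  1–65 → 65 bp
  66–86 → 21 bp
  87–152 → 66 bp
Sorted largest to smallest: 66, 65, 21 bp.

66, 65, 21 bp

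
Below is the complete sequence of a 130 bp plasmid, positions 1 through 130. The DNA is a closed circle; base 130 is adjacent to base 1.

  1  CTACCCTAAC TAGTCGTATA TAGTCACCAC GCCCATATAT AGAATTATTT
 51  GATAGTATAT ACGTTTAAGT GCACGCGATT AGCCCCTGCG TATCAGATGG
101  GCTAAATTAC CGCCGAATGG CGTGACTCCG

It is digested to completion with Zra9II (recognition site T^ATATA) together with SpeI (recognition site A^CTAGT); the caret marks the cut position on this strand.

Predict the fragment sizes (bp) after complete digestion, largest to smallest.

Zra9II sites (TATATA) start at positions 17, 36, 56.
Zra9II cuts after the first base of each site, so after positions 17, 36, 56.
The SpeI site (ACTAGT) starts at position 9.
SpeI cuts after the first base of each site, so after position 9.
Combined cut positions: 9, 17, 36, 56.
Circular molecule, 4 cuts → 4 fragments:
  10–17 → 8 bp
  18–36 → 19 bp
  37–56 → 20 bp
  57–130 then 1–9 → 74 + 9 = 83 bp
Sorted largest to smallest: 83, 20, 19, 8 bp.

83, 20, 19, 8 bp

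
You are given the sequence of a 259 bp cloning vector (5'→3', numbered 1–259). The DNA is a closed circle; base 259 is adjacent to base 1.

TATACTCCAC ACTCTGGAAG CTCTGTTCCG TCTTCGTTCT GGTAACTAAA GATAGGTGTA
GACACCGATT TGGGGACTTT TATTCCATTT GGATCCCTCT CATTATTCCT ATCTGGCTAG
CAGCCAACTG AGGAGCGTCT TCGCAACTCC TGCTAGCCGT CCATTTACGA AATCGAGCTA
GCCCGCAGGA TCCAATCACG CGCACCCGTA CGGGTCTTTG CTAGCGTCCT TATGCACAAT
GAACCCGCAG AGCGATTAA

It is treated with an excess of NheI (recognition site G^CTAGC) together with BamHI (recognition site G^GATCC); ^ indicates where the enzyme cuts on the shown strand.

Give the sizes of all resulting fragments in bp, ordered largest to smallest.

NheI sites (GCTAGC) start at positions 116, 152, 177, 220.
NheI cuts after the first base of each site, so after positions 116, 152, 177, 220.
BamHI sites (GGATCC) start at positions 91, 188.
BamHI cuts after the first base of each site, so after positions 91, 188.
Combined cut positions: 91, 116, 152, 177, 188, 220.
Circular molecule, 6 cuts → 6 fragments:
  92–116 → 25 bp
  117–152 → 36 bp
  153–177 → 25 bp
  178–188 → 11 bp
  189–220 → 32 bp
  221–259 then 1–91 → 39 + 91 = 130 bp
Sorted largest to smallest: 130, 36, 32, 25, 25, 11 bp.

130, 36, 32, 25, 25, 11 bp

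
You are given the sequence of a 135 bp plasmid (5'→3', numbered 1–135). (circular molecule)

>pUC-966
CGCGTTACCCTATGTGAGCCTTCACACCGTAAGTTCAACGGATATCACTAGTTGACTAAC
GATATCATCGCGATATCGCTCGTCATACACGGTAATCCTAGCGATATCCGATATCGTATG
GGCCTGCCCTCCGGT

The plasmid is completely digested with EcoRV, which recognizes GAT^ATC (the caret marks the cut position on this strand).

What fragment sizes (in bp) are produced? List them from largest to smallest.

66, 31, 20, 11, 7 bp

EcoRV sites (GATATC) start at positions 41, 61, 72, 103, 110.
EcoRV cuts after base 3 of each site, so after positions 43, 63, 74, 105, 112.
Circular molecule, 5 cuts → 5 fragments:
  44–63 → 20 bp
  64–74 → 11 bp
  75–105 → 31 bp
  106–112 → 7 bp
  113–135 then 1–43 → 23 + 43 = 66 bp
Sorted largest to smallest: 66, 31, 20, 11, 7 bp.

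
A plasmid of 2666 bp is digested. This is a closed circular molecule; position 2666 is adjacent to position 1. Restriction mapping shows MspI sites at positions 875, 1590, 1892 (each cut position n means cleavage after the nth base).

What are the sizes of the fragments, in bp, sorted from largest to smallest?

Circular molecule, 3 cuts → 3 fragments:
  1590 − 875 = 715 bp
  1892 − 1590 = 302 bp
  wrap: 2666 − 1892 + 875 = 1649 bp
Sorted largest to smallest: 1649, 715, 302 bp.

1649, 715, 302 bp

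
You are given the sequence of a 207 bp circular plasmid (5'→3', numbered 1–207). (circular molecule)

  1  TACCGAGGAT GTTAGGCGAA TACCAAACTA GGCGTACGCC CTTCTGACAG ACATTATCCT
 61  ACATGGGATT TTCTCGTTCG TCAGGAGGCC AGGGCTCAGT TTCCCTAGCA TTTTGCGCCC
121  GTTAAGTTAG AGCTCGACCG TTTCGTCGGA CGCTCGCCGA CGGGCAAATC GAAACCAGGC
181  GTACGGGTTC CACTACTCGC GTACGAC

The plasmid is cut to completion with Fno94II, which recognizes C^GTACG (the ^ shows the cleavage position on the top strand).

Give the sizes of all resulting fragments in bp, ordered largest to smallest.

147, 40, 20 bp

Fno94II sites (CGTACG) start at positions 33, 180, 200.
Fno94II cuts after the first base of each site, so after positions 33, 180, 200.
Circular molecule, 3 cuts → 3 fragments:
  34–180 → 147 bp
  181–200 → 20 bp
  201–207 then 1–33 → 7 + 33 = 40 bp
Sorted largest to smallest: 147, 40, 20 bp.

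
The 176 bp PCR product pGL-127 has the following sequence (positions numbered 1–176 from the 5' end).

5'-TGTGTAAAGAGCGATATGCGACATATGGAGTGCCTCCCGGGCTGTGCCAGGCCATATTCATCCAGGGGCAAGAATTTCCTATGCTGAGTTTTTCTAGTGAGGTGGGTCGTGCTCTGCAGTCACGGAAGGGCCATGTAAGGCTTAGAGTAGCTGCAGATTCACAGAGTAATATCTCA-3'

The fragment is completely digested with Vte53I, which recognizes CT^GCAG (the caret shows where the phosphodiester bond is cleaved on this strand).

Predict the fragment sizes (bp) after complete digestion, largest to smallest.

115, 37, 24 bp

Vte53I sites (CTGCAG) start at positions 114, 151.
Vte53I cuts after base 2 of each site, so after positions 115, 152.
Linear molecule, 2 cuts → 3 fragments:
  1–115 → 115 bp
  116–152 → 37 bp
  153–176 → 24 bp
Sorted largest to smallest: 115, 37, 24 bp.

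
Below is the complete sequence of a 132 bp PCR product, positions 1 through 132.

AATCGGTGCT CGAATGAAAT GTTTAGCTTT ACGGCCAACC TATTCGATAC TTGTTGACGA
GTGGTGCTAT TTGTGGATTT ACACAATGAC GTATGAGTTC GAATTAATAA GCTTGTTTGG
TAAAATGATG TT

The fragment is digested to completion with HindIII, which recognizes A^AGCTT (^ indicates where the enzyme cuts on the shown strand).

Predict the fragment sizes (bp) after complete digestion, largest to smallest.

The HindIII site (AAGCTT) starts at position 109.
HindIII cuts after the first base of each site, so after position 109.
Linear molecule, 1 cut → 2 fragments:
  1–109 → 109 bp
  110–132 → 23 bp
Sorted largest to smallest: 109, 23 bp.

109, 23 bp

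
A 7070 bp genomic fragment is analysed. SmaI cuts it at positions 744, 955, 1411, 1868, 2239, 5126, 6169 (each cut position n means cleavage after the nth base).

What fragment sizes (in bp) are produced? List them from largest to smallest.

2887, 1043, 901, 744, 457, 456, 371, 211 bp

Linear molecule, 7 cuts → 8 fragments:
  744 − 0 = 744 bp
  955 − 744 = 211 bp
  1411 − 955 = 456 bp
  1868 − 1411 = 457 bp
  2239 − 1868 = 371 bp
  5126 − 2239 = 2887 bp
  6169 − 5126 = 1043 bp
  7070 − 6169 = 901 bp
Sorted largest to smallest: 2887, 1043, 901, 744, 457, 456, 371, 211 bp.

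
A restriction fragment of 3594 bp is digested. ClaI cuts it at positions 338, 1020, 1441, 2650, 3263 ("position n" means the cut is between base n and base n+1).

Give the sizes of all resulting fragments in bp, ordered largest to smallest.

Linear molecule, 5 cuts → 6 fragments:
  338 − 0 = 338 bp
  1020 − 338 = 682 bp
  1441 − 1020 = 421 bp
  2650 − 1441 = 1209 bp
  3263 − 2650 = 613 bp
  3594 − 3263 = 331 bp
Sorted largest to smallest: 1209, 682, 613, 421, 338, 331 bp.

1209, 682, 613, 421, 338, 331 bp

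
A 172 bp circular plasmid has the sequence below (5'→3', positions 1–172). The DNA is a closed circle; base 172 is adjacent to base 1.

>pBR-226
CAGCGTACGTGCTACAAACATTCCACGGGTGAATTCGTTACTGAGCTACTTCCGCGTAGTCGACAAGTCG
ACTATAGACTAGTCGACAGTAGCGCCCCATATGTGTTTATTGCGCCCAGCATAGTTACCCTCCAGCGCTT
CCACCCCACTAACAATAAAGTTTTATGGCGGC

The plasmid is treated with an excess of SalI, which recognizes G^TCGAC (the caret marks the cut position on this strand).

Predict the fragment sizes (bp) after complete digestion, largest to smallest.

149, 15, 8 bp

SalI sites (GTCGAC) start at positions 59, 67, 82.
SalI cuts after the first base of each site, so after positions 59, 67, 82.
Circular molecule, 3 cuts → 3 fragments:
  60–67 → 8 bp
  68–82 → 15 bp
  83–172 then 1–59 → 90 + 59 = 149 bp
Sorted largest to smallest: 149, 15, 8 bp.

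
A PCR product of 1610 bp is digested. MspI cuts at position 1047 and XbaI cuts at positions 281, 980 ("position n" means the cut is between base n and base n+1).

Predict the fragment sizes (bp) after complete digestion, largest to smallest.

Combined cut positions (sorted): 281, 980, 1047.
Linear molecule, 3 cuts → 4 fragments:
  281 − 0 = 281 bp
  980 − 281 = 699 bp
  1047 − 980 = 67 bp
  1610 − 1047 = 563 bp
Sorted largest to smallest: 699, 563, 281, 67 bp.

699, 563, 281, 67 bp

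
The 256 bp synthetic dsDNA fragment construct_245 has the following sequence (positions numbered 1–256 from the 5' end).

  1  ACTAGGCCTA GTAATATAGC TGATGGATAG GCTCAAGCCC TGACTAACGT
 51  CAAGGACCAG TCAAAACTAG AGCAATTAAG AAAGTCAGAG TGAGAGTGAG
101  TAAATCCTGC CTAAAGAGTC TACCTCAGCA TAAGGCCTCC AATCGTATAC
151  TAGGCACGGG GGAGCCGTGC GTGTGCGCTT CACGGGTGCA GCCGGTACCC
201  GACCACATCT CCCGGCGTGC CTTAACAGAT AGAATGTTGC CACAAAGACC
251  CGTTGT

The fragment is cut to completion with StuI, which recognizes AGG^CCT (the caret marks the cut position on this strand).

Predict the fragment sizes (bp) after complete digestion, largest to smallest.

129, 121, 6 bp

StuI sites (AGGCCT) start at positions 4, 133.
StuI cuts after base 3 of each site, so after positions 6, 135.
Linear molecule, 2 cuts → 3 fragments:
  1–6 → 6 bp
  7–135 → 129 bp
  136–256 → 121 bp
Sorted largest to smallest: 129, 121, 6 bp.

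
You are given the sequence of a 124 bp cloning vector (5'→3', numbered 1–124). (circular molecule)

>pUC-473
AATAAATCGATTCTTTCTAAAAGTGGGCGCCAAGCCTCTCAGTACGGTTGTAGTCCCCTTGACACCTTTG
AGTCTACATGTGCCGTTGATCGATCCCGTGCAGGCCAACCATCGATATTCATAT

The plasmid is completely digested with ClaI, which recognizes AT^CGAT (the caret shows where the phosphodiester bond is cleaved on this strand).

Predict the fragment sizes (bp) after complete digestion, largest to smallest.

83, 22, 19 bp

ClaI sites (ATCGAT) start at positions 6, 89, 111.
ClaI cuts after base 2 of each site, so after positions 7, 90, 112.
Circular molecule, 3 cuts → 3 fragments:
  8–90 → 83 bp
  91–112 → 22 bp
  113–124 then 1–7 → 12 + 7 = 19 bp
Sorted largest to smallest: 83, 22, 19 bp.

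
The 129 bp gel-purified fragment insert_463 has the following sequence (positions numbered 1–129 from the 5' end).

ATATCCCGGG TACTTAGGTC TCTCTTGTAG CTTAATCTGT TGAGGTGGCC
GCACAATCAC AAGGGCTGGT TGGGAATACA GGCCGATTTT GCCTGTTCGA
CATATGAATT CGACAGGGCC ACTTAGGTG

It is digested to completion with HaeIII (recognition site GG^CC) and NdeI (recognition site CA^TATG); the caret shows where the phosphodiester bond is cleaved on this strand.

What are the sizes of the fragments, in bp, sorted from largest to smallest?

HaeIII sites (GGCC) start at positions 47, 81, 117.
HaeIII cuts after base 2 of each site, so after positions 48, 82, 118.
The NdeI site (CATATG) starts at position 101.
NdeI cuts after base 2 of each site, so after position 102.
Combined cut positions: 48, 82, 102, 118.
Linear molecule, 4 cuts → 5 fragments:
  1–48 → 48 bp
  49–82 → 34 bp
  83–102 → 20 bp
  103–118 → 16 bp
  119–129 → 11 bp
Sorted largest to smallest: 48, 34, 20, 16, 11 bp.

48, 34, 20, 16, 11 bp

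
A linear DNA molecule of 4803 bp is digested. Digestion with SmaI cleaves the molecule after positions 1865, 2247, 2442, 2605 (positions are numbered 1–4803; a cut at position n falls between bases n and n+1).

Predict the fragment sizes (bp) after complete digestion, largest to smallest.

2198, 1865, 382, 195, 163 bp

Linear molecule, 4 cuts → 5 fragments:
  1865 − 0 = 1865 bp
  2247 − 1865 = 382 bp
  2442 − 2247 = 195 bp
  2605 − 2442 = 163 bp
  4803 − 2605 = 2198 bp
Sorted largest to smallest: 2198, 1865, 382, 195, 163 bp.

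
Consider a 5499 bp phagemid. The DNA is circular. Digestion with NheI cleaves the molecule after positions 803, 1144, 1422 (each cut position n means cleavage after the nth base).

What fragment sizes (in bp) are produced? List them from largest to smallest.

Circular molecule, 3 cuts → 3 fragments:
  1144 − 803 = 341 bp
  1422 − 1144 = 278 bp
  wrap: 5499 − 1422 + 803 = 4880 bp
Sorted largest to smallest: 4880, 341, 278 bp.

4880, 341, 278 bp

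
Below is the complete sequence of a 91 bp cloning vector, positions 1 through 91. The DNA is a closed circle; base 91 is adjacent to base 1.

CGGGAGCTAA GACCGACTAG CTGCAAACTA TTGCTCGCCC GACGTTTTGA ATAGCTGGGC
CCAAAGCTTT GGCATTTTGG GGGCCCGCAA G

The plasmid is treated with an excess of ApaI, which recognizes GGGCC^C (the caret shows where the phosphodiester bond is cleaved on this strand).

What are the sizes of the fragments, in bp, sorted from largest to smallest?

ApaI sites (GGGCCC) start at positions 57, 81.
ApaI cuts after base 5 of each site (before the last base), so after positions 61, 85.
Circular molecule, 2 cuts → 2 fragments:
  62–85 → 24 bp
  86–91 then 1–61 → 6 + 61 = 67 bp
Sorted largest to smallest: 67, 24 bp.

67, 24 bp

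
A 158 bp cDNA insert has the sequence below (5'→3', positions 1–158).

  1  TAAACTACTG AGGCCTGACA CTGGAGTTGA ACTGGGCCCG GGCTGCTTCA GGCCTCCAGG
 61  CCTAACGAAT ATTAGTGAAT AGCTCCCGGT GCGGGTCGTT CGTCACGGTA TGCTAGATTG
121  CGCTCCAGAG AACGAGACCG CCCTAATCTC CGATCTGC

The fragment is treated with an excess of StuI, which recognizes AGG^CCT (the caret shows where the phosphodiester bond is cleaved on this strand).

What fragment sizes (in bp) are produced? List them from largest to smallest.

98, 39, 13, 8 bp

StuI sites (AGGCCT) start at positions 11, 50, 58.
StuI cuts after base 3 of each site, so after positions 13, 52, 60.
Linear molecule, 3 cuts → 4 fragments:
  1–13 → 13 bp
  14–52 → 39 bp
  53–60 → 8 bp
  61–158 → 98 bp
Sorted largest to smallest: 98, 39, 13, 8 bp.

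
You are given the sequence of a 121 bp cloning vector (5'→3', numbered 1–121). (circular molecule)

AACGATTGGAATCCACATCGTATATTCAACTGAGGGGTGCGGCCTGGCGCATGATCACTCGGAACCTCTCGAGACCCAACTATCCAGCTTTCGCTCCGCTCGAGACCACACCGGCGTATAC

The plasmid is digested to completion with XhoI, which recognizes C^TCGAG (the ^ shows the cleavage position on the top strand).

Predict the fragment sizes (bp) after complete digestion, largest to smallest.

90, 31 bp

XhoI sites (CTCGAG) start at positions 68, 99.
XhoI cuts after the first base of each site, so after positions 68, 99.
Circular molecule, 2 cuts → 2 fragments:
  69–99 → 31 bp
  100–121 then 1–68 → 22 + 68 = 90 bp
Sorted largest to smallest: 90, 31 bp.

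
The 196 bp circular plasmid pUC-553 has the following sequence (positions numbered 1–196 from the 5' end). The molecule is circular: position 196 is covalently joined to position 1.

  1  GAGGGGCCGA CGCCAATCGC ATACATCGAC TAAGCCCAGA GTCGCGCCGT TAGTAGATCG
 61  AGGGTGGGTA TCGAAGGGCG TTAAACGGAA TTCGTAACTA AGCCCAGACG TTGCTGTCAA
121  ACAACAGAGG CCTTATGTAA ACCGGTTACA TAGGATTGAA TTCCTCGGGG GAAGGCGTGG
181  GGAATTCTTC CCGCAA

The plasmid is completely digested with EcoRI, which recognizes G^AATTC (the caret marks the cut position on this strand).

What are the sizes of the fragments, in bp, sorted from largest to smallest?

102, 70, 24 bp

EcoRI sites (GAATTC) start at positions 88, 158, 182.
EcoRI cuts after the first base of each site, so after positions 88, 158, 182.
Circular molecule, 3 cuts → 3 fragments:
  89–158 → 70 bp
  159–182 → 24 bp
  183–196 then 1–88 → 14 + 88 = 102 bp
Sorted largest to smallest: 102, 70, 24 bp.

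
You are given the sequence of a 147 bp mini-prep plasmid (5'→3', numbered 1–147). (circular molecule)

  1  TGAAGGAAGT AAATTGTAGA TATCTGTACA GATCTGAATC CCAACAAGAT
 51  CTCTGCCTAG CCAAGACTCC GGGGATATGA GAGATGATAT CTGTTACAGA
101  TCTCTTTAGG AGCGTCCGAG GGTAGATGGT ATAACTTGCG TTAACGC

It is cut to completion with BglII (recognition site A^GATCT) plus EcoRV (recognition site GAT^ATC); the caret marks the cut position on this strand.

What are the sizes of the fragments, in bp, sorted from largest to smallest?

70, 41, 17, 10, 9 bp

BglII sites (AGATCT) start at positions 30, 47, 98.
BglII cuts after the first base of each site, so after positions 30, 47, 98.
EcoRV sites (GATATC) start at positions 19, 86.
EcoRV cuts after base 3 of each site, so after positions 21, 88.
Combined cut positions: 21, 30, 47, 88, 98.
Circular molecule, 5 cuts → 5 fragments:
  22–30 → 9 bp
  31–47 → 17 bp
  48–88 → 41 bp
  89–98 → 10 bp
  99–147 then 1–21 → 49 + 21 = 70 bp
Sorted largest to smallest: 70, 41, 17, 10, 9 bp.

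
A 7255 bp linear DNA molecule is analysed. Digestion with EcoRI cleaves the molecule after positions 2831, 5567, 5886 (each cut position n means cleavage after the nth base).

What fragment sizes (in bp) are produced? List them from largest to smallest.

Linear molecule, 3 cuts → 4 fragments:
  2831 − 0 = 2831 bp
  5567 − 2831 = 2736 bp
  5886 − 5567 = 319 bp
  7255 − 5886 = 1369 bp
Sorted largest to smallest: 2831, 2736, 1369, 319 bp.

2831, 2736, 1369, 319 bp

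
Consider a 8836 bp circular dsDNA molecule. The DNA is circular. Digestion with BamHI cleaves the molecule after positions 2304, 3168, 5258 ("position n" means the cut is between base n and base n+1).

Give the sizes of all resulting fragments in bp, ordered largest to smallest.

Circular molecule, 3 cuts → 3 fragments:
  3168 − 2304 = 864 bp
  5258 − 3168 = 2090 bp
  wrap: 8836 − 5258 + 2304 = 5882 bp
Sorted largest to smallest: 5882, 2090, 864 bp.

5882, 2090, 864 bp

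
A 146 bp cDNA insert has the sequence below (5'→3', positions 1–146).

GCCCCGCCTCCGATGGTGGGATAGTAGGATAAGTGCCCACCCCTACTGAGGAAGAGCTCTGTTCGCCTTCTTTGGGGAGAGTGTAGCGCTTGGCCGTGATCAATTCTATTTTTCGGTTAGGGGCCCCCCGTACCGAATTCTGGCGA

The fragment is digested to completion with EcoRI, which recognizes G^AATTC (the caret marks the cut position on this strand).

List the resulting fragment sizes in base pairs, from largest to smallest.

135, 11 bp

The EcoRI site (GAATTC) starts at position 135.
EcoRI cuts after the first base of each site, so after position 135.
Linear molecule, 1 cut → 2 fragments:
  1–135 → 135 bp
  136–146 → 11 bp
Sorted largest to smallest: 135, 11 bp.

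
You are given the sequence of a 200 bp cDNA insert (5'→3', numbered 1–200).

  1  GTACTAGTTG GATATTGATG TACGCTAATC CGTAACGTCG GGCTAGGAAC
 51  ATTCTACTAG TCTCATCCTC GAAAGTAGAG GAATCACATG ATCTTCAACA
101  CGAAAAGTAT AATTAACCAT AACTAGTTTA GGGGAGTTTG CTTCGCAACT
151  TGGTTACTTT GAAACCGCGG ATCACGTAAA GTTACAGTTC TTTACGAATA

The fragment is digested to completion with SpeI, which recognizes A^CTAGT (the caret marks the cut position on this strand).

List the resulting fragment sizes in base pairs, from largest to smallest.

78, 66, 53, 3 bp

SpeI sites (ACTAGT) start at positions 3, 56, 122.
SpeI cuts after the first base of each site, so after positions 3, 56, 122.
Linear molecule, 3 cuts → 4 fragments:
  1–3 → 3 bp
  4–56 → 53 bp
  57–122 → 66 bp
  123–200 → 78 bp
Sorted largest to smallest: 78, 66, 53, 3 bp.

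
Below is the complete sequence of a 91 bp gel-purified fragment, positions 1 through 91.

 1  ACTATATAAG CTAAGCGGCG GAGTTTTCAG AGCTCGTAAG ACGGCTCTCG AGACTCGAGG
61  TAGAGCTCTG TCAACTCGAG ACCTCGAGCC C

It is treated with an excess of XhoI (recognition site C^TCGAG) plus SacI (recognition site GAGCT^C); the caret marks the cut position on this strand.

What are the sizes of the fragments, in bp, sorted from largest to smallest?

XhoI sites (CTCGAG) start at positions 47, 54, 75, 83.
XhoI cuts after the first base of each site, so after positions 47, 54, 75, 83.
SacI sites (GAGCTC) start at positions 30, 63.
SacI cuts after base 5 of each site (before the last base), so after positions 34, 67.
Combined cut positions: 34, 47, 54, 67, 75, 83.
Linear molecule, 6 cuts → 7 fragments:
  1–34 → 34 bp
  35–47 → 13 bp
  48–54 → 7 bp
  55–67 → 13 bp
  68–75 → 8 bp
  76–83 → 8 bp
  84–91 → 8 bp
Sorted largest to smallest: 34, 13, 13, 8, 8, 8, 7 bp.

34, 13, 13, 8, 8, 8, 7 bp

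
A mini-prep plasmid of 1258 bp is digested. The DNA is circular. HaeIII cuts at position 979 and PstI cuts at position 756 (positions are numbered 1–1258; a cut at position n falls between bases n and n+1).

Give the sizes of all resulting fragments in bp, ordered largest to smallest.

Combined cut positions (sorted): 756, 979.
Circular molecule, 2 cuts → 2 fragments:
  979 − 756 = 223 bp
  wrap: 1258 − 979 + 756 = 1035 bp
Sorted largest to smallest: 1035, 223 bp.

1035, 223 bp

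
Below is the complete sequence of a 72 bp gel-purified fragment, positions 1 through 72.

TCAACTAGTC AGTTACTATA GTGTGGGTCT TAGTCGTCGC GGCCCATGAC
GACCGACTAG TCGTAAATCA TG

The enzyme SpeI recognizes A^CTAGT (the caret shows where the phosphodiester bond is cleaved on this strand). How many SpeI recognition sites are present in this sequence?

ACTAGT occurs starting at positions 4, 56.
SpeI cuts at 2 sites.

2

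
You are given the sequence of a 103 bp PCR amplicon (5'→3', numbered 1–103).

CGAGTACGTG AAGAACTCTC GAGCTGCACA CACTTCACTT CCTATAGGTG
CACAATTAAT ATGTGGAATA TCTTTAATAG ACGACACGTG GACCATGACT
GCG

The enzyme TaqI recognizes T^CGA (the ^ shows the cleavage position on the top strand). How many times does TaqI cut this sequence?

TCGA occurs starting at position 19.
TaqI cuts at 1 site.

1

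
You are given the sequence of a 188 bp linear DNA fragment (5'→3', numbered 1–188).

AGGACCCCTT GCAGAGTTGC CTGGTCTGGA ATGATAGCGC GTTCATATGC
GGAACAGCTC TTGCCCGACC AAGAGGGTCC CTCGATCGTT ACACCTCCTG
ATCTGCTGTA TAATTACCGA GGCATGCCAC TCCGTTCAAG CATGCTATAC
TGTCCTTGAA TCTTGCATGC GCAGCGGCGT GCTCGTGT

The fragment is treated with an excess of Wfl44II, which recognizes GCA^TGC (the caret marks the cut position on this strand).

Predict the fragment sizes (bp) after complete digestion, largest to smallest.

Wfl44II sites (GCATGC) start at positions 122, 140, 165.
Wfl44II cuts after base 3 of each site, so after positions 124, 142, 167.
Linear molecule, 3 cuts → 4 fragments:
  1–124 → 124 bp
  125–142 → 18 bp
  143–167 → 25 bp
  168–188 → 21 bp
Sorted largest to smallest: 124, 25, 21, 18 bp.

124, 25, 21, 18 bp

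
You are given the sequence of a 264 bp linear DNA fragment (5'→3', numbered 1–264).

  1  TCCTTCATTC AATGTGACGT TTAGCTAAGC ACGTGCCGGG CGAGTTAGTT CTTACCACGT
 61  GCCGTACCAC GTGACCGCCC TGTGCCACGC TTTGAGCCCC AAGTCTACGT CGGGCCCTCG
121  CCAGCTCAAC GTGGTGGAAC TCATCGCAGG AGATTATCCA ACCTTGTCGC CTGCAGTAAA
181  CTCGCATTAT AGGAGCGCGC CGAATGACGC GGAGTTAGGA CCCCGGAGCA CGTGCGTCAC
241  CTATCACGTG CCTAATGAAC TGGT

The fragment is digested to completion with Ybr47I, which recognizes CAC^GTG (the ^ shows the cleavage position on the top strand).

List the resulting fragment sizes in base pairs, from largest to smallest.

Ybr47I sites (CACGTG) start at positions 30, 56, 68, 229, 245.
Ybr47I cuts after base 3 of each site, so after positions 32, 58, 70, 231, 247.
Linear molecule, 5 cuts → 6 fragments:
  1–32 → 32 bp
  33–58 → 26 bp
  59–70 → 12 bp
  71–231 → 161 bp
  232–247 → 16 bp
  248–264 → 17 bp
Sorted largest to smallest: 161, 32, 26, 17, 16, 12 bp.

161, 32, 26, 17, 16, 12 bp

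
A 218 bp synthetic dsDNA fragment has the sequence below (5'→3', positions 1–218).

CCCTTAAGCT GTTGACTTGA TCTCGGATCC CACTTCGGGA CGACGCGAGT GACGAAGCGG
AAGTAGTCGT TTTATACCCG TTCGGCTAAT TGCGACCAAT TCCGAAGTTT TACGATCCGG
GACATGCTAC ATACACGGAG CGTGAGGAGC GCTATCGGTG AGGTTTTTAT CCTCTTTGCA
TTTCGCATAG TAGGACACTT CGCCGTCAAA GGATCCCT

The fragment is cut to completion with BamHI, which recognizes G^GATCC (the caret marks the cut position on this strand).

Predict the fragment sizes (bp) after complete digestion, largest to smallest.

BamHI sites (GGATCC) start at positions 25, 211.
BamHI cuts after the first base of each site, so after positions 25, 211.
Linear molecule, 2 cuts → 3 fragments:
  1–25 → 25 bp
  26–211 → 186 bp
  212–218 → 7 bp
Sorted largest to smallest: 186, 25, 7 bp.

186, 25, 7 bp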